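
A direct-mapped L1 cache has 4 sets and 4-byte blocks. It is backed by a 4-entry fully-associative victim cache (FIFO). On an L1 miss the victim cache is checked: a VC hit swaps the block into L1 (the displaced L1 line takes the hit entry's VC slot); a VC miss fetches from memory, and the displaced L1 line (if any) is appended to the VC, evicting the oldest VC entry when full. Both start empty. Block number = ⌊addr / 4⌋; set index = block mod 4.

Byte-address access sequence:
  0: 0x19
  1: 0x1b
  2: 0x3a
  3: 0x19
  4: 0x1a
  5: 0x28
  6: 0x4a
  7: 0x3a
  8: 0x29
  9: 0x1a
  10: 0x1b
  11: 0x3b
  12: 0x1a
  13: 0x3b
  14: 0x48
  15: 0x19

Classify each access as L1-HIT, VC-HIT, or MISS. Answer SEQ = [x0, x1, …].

SEQ = [MISS, L1-HIT, MISS, VC-HIT, L1-HIT, MISS, MISS, VC-HIT, VC-HIT, VC-HIT, L1-HIT, VC-HIT, VC-HIT, VC-HIT, VC-HIT, VC-HIT]

0: 0x19 (blk 6, set 2) → MISS  vc=[]
1: 0x1b (blk 6, set 2) → L1-HIT  vc=[]
2: 0x3a (blk 14, set 2) → MISS  vc=[6]
3: 0x19 (blk 6, set 2) → VC-HIT  vc=[14]
4: 0x1a (blk 6, set 2) → L1-HIT  vc=[14]
5: 0x28 (blk 10, set 2) → MISS  vc=[14, 6]
6: 0x4a (blk 18, set 2) → MISS  vc=[14, 6, 10]
7: 0x3a (blk 14, set 2) → VC-HIT  vc=[18, 6, 10]
8: 0x29 (blk 10, set 2) → VC-HIT  vc=[18, 6, 14]
9: 0x1a (blk 6, set 2) → VC-HIT  vc=[18, 10, 14]
10: 0x1b (blk 6, set 2) → L1-HIT  vc=[18, 10, 14]
11: 0x3b (blk 14, set 2) → VC-HIT  vc=[18, 10, 6]
12: 0x1a (blk 6, set 2) → VC-HIT  vc=[18, 10, 14]
13: 0x3b (blk 14, set 2) → VC-HIT  vc=[18, 10, 6]
14: 0x48 (blk 18, set 2) → VC-HIT  vc=[14, 10, 6]
15: 0x19 (blk 6, set 2) → VC-HIT  vc=[14, 10, 18]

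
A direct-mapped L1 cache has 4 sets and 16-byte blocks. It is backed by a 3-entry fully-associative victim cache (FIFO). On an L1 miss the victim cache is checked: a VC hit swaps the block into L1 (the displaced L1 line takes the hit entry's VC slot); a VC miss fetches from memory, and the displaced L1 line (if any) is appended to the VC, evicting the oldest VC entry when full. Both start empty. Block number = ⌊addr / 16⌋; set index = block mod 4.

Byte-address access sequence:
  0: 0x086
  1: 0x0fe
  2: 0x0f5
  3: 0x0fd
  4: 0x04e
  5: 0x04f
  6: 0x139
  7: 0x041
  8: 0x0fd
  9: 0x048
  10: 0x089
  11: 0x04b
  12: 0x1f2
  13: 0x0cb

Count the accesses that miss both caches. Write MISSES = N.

  [0] addr=0x86 blk=8 s=0: MISS | VC []
  [1] addr=0xfe blk=15 s=3: MISS | VC []
  [2] addr=0xf5 blk=15 s=3: L1-HIT | VC []
  [3] addr=0xfd blk=15 s=3: L1-HIT | VC []
  [4] addr=0x4e blk=4 s=0: MISS | VC [8]
  [5] addr=0x4f blk=4 s=0: L1-HIT | VC [8]
  [6] addr=0x139 blk=19 s=3: MISS | VC [8, 15]
  [7] addr=0x41 blk=4 s=0: L1-HIT | VC [8, 15]
  [8] addr=0xfd blk=15 s=3: VC-HIT | VC [8, 19]
  [9] addr=0x48 blk=4 s=0: L1-HIT | VC [8, 19]
  [10] addr=0x89 blk=8 s=0: VC-HIT | VC [4, 19]
  [11] addr=0x4b blk=4 s=0: VC-HIT | VC [8, 19]
  [12] addr=0x1f2 blk=31 s=3: MISS | VC [8, 19, 15]
  [13] addr=0xcb blk=12 s=0: MISS | VC [19, 15, 4]

MISSES = 6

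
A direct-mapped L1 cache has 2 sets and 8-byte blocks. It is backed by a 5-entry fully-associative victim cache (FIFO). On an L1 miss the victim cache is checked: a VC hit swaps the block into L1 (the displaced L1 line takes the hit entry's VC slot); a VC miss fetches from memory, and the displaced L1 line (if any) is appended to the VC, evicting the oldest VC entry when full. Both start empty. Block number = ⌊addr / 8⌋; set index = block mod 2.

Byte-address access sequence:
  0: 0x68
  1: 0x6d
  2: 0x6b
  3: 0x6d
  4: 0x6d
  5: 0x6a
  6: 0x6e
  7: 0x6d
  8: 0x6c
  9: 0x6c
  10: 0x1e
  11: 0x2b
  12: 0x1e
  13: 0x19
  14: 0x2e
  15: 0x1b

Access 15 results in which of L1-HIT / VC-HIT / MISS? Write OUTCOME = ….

0: 0x68 (blk 13, set 1) → MISS  vc=[]
1: 0x6d (blk 13, set 1) → L1-HIT  vc=[]
2: 0x6b (blk 13, set 1) → L1-HIT  vc=[]
3: 0x6d (blk 13, set 1) → L1-HIT  vc=[]
4: 0x6d (blk 13, set 1) → L1-HIT  vc=[]
5: 0x6a (blk 13, set 1) → L1-HIT  vc=[]
6: 0x6e (blk 13, set 1) → L1-HIT  vc=[]
7: 0x6d (blk 13, set 1) → L1-HIT  vc=[]
8: 0x6c (blk 13, set 1) → L1-HIT  vc=[]
9: 0x6c (blk 13, set 1) → L1-HIT  vc=[]
10: 0x1e (blk 3, set 1) → MISS  vc=[13]
11: 0x2b (blk 5, set 1) → MISS  vc=[13, 3]
12: 0x1e (blk 3, set 1) → VC-HIT  vc=[13, 5]
13: 0x19 (blk 3, set 1) → L1-HIT  vc=[13, 5]
14: 0x2e (blk 5, set 1) → VC-HIT  vc=[13, 3]
15: 0x1b (blk 3, set 1) → VC-HIT  vc=[13, 5]

OUTCOME = VC-HIT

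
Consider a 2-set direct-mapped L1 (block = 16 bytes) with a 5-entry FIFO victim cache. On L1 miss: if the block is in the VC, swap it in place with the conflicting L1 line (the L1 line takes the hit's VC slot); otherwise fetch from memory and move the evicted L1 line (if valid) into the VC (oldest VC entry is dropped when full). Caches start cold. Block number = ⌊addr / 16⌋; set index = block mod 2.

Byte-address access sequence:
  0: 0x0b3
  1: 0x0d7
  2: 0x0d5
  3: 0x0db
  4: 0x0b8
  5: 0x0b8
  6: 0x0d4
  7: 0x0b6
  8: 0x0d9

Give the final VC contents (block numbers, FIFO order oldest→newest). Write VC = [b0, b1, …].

VC = [11]

  [0] addr=0xb3 blk=11 s=1: MISS | VC []
  [1] addr=0xd7 blk=13 s=1: MISS | VC [11]
  [2] addr=0xd5 blk=13 s=1: L1-HIT | VC [11]
  [3] addr=0xdb blk=13 s=1: L1-HIT | VC [11]
  [4] addr=0xb8 blk=11 s=1: VC-HIT | VC [13]
  [5] addr=0xb8 blk=11 s=1: L1-HIT | VC [13]
  [6] addr=0xd4 blk=13 s=1: VC-HIT | VC [11]
  [7] addr=0xb6 blk=11 s=1: VC-HIT | VC [13]
  [8] addr=0xd9 blk=13 s=1: VC-HIT | VC [11]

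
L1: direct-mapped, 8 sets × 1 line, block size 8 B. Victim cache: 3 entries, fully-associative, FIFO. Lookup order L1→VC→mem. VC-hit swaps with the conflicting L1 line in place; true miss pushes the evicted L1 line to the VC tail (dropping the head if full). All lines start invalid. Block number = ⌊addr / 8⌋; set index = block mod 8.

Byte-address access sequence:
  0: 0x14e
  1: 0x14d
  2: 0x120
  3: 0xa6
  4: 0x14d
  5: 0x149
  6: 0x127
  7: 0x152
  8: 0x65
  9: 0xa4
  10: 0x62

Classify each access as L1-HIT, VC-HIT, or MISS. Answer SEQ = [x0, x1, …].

  [0] addr=0x14e blk=41 s=1: MISS | VC []
  [1] addr=0x14d blk=41 s=1: L1-HIT | VC []
  [2] addr=0x120 blk=36 s=4: MISS | VC []
  [3] addr=0xa6 blk=20 s=4: MISS | VC [36]
  [4] addr=0x14d blk=41 s=1: L1-HIT | VC [36]
  [5] addr=0x149 blk=41 s=1: L1-HIT | VC [36]
  [6] addr=0x127 blk=36 s=4: VC-HIT | VC [20]
  [7] addr=0x152 blk=42 s=2: MISS | VC [20]
  [8] addr=0x65 blk=12 s=4: MISS | VC [20, 36]
  [9] addr=0xa4 blk=20 s=4: VC-HIT | VC [12, 36]
  [10] addr=0x62 blk=12 s=4: VC-HIT | VC [20, 36]

SEQ = [MISS, L1-HIT, MISS, MISS, L1-HIT, L1-HIT, VC-HIT, MISS, MISS, VC-HIT, VC-HIT]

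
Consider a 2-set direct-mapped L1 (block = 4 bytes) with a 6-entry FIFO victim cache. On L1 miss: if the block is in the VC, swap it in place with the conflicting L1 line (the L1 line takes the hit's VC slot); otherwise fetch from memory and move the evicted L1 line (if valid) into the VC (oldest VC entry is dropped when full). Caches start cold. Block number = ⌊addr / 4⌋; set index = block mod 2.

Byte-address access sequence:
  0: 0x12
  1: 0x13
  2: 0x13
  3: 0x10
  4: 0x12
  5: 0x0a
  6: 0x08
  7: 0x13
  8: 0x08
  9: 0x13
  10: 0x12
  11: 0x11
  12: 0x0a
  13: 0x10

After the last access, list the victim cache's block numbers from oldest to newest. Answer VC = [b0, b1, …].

VC = [2]

0: 0x12 (blk 4, set 0) → MISS  vc=[]
1: 0x13 (blk 4, set 0) → L1-HIT  vc=[]
2: 0x13 (blk 4, set 0) → L1-HIT  vc=[]
3: 0x10 (blk 4, set 0) → L1-HIT  vc=[]
4: 0x12 (blk 4, set 0) → L1-HIT  vc=[]
5: 0xa (blk 2, set 0) → MISS  vc=[4]
6: 0x8 (blk 2, set 0) → L1-HIT  vc=[4]
7: 0x13 (blk 4, set 0) → VC-HIT  vc=[2]
8: 0x8 (blk 2, set 0) → VC-HIT  vc=[4]
9: 0x13 (blk 4, set 0) → VC-HIT  vc=[2]
10: 0x12 (blk 4, set 0) → L1-HIT  vc=[2]
11: 0x11 (blk 4, set 0) → L1-HIT  vc=[2]
12: 0xa (blk 2, set 0) → VC-HIT  vc=[4]
13: 0x10 (blk 4, set 0) → VC-HIT  vc=[2]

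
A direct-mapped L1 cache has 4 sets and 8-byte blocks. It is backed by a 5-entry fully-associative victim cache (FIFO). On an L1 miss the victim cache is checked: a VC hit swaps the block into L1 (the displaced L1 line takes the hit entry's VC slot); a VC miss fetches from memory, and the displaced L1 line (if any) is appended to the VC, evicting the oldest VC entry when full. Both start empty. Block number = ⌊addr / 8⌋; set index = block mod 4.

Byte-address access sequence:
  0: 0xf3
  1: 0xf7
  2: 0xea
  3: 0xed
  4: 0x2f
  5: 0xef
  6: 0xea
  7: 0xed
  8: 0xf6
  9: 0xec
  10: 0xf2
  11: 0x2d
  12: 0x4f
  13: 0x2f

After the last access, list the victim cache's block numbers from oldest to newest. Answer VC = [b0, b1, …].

VC = [29, 9]

  [0] addr=0xf3 blk=30 s=2: MISS | VC []
  [1] addr=0xf7 blk=30 s=2: L1-HIT | VC []
  [2] addr=0xea blk=29 s=1: MISS | VC []
  [3] addr=0xed blk=29 s=1: L1-HIT | VC []
  [4] addr=0x2f blk=5 s=1: MISS | VC [29]
  [5] addr=0xef blk=29 s=1: VC-HIT | VC [5]
  [6] addr=0xea blk=29 s=1: L1-HIT | VC [5]
  [7] addr=0xed blk=29 s=1: L1-HIT | VC [5]
  [8] addr=0xf6 blk=30 s=2: L1-HIT | VC [5]
  [9] addr=0xec blk=29 s=1: L1-HIT | VC [5]
  [10] addr=0xf2 blk=30 s=2: L1-HIT | VC [5]
  [11] addr=0x2d blk=5 s=1: VC-HIT | VC [29]
  [12] addr=0x4f blk=9 s=1: MISS | VC [29, 5]
  [13] addr=0x2f blk=5 s=1: VC-HIT | VC [29, 9]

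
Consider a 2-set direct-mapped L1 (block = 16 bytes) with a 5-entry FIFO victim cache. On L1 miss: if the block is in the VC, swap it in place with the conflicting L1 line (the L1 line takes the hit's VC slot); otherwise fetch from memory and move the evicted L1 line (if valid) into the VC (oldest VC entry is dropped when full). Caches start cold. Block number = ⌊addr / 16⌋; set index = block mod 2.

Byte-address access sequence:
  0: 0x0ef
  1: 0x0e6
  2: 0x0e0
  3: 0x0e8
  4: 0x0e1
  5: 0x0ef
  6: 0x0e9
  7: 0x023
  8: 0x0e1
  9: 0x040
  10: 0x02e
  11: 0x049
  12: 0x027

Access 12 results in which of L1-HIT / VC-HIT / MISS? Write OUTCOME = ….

OUTCOME = VC-HIT

#0 0xef→b14/s0 MISS; vc=[]
#1 0xe6→b14/s0 L1-HIT; vc=[]
#2 0xe0→b14/s0 L1-HIT; vc=[]
#3 0xe8→b14/s0 L1-HIT; vc=[]
#4 0xe1→b14/s0 L1-HIT; vc=[]
#5 0xef→b14/s0 L1-HIT; vc=[]
#6 0xe9→b14/s0 L1-HIT; vc=[]
#7 0x23→b2/s0 MISS; vc=[14]
#8 0xe1→b14/s0 VC-HIT; vc=[2]
#9 0x40→b4/s0 MISS; vc=[2,14]
#10 0x2e→b2/s0 VC-HIT; vc=[4,14]
#11 0x49→b4/s0 VC-HIT; vc=[2,14]
#12 0x27→b2/s0 VC-HIT; vc=[4,14]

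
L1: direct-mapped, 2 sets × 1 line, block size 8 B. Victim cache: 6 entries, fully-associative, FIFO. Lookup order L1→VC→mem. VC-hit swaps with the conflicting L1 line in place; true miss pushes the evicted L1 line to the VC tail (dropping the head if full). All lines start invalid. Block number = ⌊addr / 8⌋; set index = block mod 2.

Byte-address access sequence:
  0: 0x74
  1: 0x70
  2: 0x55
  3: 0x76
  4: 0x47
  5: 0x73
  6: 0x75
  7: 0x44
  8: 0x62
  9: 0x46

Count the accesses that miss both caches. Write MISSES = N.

MISSES = 4

  [0] addr=0x74 blk=14 s=0: MISS | VC []
  [1] addr=0x70 blk=14 s=0: L1-HIT | VC []
  [2] addr=0x55 blk=10 s=0: MISS | VC [14]
  [3] addr=0x76 blk=14 s=0: VC-HIT | VC [10]
  [4] addr=0x47 blk=8 s=0: MISS | VC [10, 14]
  [5] addr=0x73 blk=14 s=0: VC-HIT | VC [10, 8]
  [6] addr=0x75 blk=14 s=0: L1-HIT | VC [10, 8]
  [7] addr=0x44 blk=8 s=0: VC-HIT | VC [10, 14]
  [8] addr=0x62 blk=12 s=0: MISS | VC [10, 14, 8]
  [9] addr=0x46 blk=8 s=0: VC-HIT | VC [10, 14, 12]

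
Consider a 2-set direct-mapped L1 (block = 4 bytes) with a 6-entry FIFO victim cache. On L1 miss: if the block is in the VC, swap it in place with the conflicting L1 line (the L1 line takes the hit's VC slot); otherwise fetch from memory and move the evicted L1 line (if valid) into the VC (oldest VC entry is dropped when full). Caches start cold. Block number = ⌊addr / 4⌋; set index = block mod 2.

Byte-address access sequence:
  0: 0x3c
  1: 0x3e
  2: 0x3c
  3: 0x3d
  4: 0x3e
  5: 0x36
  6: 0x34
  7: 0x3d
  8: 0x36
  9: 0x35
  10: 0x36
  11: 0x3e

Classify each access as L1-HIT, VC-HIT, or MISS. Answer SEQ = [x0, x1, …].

SEQ = [MISS, L1-HIT, L1-HIT, L1-HIT, L1-HIT, MISS, L1-HIT, VC-HIT, VC-HIT, L1-HIT, L1-HIT, VC-HIT]

  [0] addr=0x3c blk=15 s=1: MISS | VC []
  [1] addr=0x3e blk=15 s=1: L1-HIT | VC []
  [2] addr=0x3c blk=15 s=1: L1-HIT | VC []
  [3] addr=0x3d blk=15 s=1: L1-HIT | VC []
  [4] addr=0x3e blk=15 s=1: L1-HIT | VC []
  [5] addr=0x36 blk=13 s=1: MISS | VC [15]
  [6] addr=0x34 blk=13 s=1: L1-HIT | VC [15]
  [7] addr=0x3d blk=15 s=1: VC-HIT | VC [13]
  [8] addr=0x36 blk=13 s=1: VC-HIT | VC [15]
  [9] addr=0x35 blk=13 s=1: L1-HIT | VC [15]
  [10] addr=0x36 blk=13 s=1: L1-HIT | VC [15]
  [11] addr=0x3e blk=15 s=1: VC-HIT | VC [13]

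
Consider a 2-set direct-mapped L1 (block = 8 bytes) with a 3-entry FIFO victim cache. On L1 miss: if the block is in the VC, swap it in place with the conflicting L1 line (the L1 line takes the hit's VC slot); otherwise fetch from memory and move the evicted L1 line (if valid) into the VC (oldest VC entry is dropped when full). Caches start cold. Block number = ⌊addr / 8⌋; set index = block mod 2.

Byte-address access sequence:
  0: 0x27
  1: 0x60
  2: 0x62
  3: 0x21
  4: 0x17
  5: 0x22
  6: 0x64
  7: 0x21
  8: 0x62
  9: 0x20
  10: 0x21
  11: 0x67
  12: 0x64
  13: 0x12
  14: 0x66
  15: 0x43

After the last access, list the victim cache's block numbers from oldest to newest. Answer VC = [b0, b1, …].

VC = [4, 2, 12]

#0 0x27→b4/s0 MISS; vc=[]
#1 0x60→b12/s0 MISS; vc=[4]
#2 0x62→b12/s0 L1-HIT; vc=[4]
#3 0x21→b4/s0 VC-HIT; vc=[12]
#4 0x17→b2/s0 MISS; vc=[12,4]
#5 0x22→b4/s0 VC-HIT; vc=[12,2]
#6 0x64→b12/s0 VC-HIT; vc=[4,2]
#7 0x21→b4/s0 VC-HIT; vc=[12,2]
#8 0x62→b12/s0 VC-HIT; vc=[4,2]
#9 0x20→b4/s0 VC-HIT; vc=[12,2]
#10 0x21→b4/s0 L1-HIT; vc=[12,2]
#11 0x67→b12/s0 VC-HIT; vc=[4,2]
#12 0x64→b12/s0 L1-HIT; vc=[4,2]
#13 0x12→b2/s0 VC-HIT; vc=[4,12]
#14 0x66→b12/s0 VC-HIT; vc=[4,2]
#15 0x43→b8/s0 MISS; vc=[4,2,12]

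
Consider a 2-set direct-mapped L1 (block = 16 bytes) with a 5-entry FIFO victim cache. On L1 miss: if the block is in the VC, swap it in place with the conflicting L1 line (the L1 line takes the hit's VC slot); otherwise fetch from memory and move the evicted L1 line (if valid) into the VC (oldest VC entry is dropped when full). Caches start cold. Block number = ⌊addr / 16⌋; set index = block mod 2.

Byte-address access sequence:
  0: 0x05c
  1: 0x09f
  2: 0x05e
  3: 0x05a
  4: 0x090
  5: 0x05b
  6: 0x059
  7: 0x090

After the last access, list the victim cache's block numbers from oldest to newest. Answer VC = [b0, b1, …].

VC = [5]

0: 0x5c (blk 5, set 1) → MISS  vc=[]
1: 0x9f (blk 9, set 1) → MISS  vc=[5]
2: 0x5e (blk 5, set 1) → VC-HIT  vc=[9]
3: 0x5a (blk 5, set 1) → L1-HIT  vc=[9]
4: 0x90 (blk 9, set 1) → VC-HIT  vc=[5]
5: 0x5b (blk 5, set 1) → VC-HIT  vc=[9]
6: 0x59 (blk 5, set 1) → L1-HIT  vc=[9]
7: 0x90 (blk 9, set 1) → VC-HIT  vc=[5]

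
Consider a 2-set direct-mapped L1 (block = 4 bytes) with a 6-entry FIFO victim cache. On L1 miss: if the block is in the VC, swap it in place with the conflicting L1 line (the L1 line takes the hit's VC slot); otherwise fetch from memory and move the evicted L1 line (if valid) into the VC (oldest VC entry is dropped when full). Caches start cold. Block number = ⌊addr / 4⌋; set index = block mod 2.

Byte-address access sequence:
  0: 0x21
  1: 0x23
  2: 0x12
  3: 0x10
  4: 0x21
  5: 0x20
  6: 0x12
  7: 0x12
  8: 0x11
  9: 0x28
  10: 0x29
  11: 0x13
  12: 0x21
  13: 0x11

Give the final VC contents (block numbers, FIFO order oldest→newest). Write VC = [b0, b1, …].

0: 0x21 (blk 8, set 0) → MISS  vc=[]
1: 0x23 (blk 8, set 0) → L1-HIT  vc=[]
2: 0x12 (blk 4, set 0) → MISS  vc=[8]
3: 0x10 (blk 4, set 0) → L1-HIT  vc=[8]
4: 0x21 (blk 8, set 0) → VC-HIT  vc=[4]
5: 0x20 (blk 8, set 0) → L1-HIT  vc=[4]
6: 0x12 (blk 4, set 0) → VC-HIT  vc=[8]
7: 0x12 (blk 4, set 0) → L1-HIT  vc=[8]
8: 0x11 (blk 4, set 0) → L1-HIT  vc=[8]
9: 0x28 (blk 10, set 0) → MISS  vc=[8, 4]
10: 0x29 (blk 10, set 0) → L1-HIT  vc=[8, 4]
11: 0x13 (blk 4, set 0) → VC-HIT  vc=[8, 10]
12: 0x21 (blk 8, set 0) → VC-HIT  vc=[4, 10]
13: 0x11 (blk 4, set 0) → VC-HIT  vc=[8, 10]

VC = [8, 10]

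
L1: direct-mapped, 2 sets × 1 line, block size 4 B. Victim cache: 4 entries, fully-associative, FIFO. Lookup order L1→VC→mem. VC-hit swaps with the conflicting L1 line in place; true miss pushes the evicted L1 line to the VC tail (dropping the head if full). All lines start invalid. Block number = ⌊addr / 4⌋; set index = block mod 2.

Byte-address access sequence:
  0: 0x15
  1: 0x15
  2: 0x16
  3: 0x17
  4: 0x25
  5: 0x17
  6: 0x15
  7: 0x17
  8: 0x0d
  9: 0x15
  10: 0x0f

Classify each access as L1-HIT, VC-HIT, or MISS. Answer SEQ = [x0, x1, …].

0: 0x15 (blk 5, set 1) → MISS  vc=[]
1: 0x15 (blk 5, set 1) → L1-HIT  vc=[]
2: 0x16 (blk 5, set 1) → L1-HIT  vc=[]
3: 0x17 (blk 5, set 1) → L1-HIT  vc=[]
4: 0x25 (blk 9, set 1) → MISS  vc=[5]
5: 0x17 (blk 5, set 1) → VC-HIT  vc=[9]
6: 0x15 (blk 5, set 1) → L1-HIT  vc=[9]
7: 0x17 (blk 5, set 1) → L1-HIT  vc=[9]
8: 0xd (blk 3, set 1) → MISS  vc=[9, 5]
9: 0x15 (blk 5, set 1) → VC-HIT  vc=[9, 3]
10: 0xf (blk 3, set 1) → VC-HIT  vc=[9, 5]

SEQ = [MISS, L1-HIT, L1-HIT, L1-HIT, MISS, VC-HIT, L1-HIT, L1-HIT, MISS, VC-HIT, VC-HIT]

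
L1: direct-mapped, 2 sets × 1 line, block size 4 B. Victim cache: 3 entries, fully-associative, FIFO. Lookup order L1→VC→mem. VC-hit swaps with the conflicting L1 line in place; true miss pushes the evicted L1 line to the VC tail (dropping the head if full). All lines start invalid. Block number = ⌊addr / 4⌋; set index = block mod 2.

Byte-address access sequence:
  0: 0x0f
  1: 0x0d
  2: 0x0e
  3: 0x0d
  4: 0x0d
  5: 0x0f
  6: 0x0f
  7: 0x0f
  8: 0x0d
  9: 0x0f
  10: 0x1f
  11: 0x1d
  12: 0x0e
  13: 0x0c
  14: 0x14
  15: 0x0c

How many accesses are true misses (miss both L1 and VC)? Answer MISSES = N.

#0 0xf→b3/s1 MISS; vc=[]
#1 0xd→b3/s1 L1-HIT; vc=[]
#2 0xe→b3/s1 L1-HIT; vc=[]
#3 0xd→b3/s1 L1-HIT; vc=[]
#4 0xd→b3/s1 L1-HIT; vc=[]
#5 0xf→b3/s1 L1-HIT; vc=[]
#6 0xf→b3/s1 L1-HIT; vc=[]
#7 0xf→b3/s1 L1-HIT; vc=[]
#8 0xd→b3/s1 L1-HIT; vc=[]
#9 0xf→b3/s1 L1-HIT; vc=[]
#10 0x1f→b7/s1 MISS; vc=[3]
#11 0x1d→b7/s1 L1-HIT; vc=[3]
#12 0xe→b3/s1 VC-HIT; vc=[7]
#13 0xc→b3/s1 L1-HIT; vc=[7]
#14 0x14→b5/s1 MISS; vc=[7,3]
#15 0xc→b3/s1 VC-HIT; vc=[7,5]

MISSES = 3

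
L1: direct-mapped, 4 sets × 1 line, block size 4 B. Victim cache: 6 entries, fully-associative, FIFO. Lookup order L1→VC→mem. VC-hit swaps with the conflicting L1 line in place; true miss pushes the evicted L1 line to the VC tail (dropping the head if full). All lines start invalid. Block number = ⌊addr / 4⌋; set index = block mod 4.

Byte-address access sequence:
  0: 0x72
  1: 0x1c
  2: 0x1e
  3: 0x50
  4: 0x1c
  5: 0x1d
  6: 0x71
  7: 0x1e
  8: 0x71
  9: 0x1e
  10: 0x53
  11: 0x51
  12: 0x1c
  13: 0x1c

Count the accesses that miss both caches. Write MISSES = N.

#0 0x72→b28/s0 MISS; vc=[]
#1 0x1c→b7/s3 MISS; vc=[]
#2 0x1e→b7/s3 L1-HIT; vc=[]
#3 0x50→b20/s0 MISS; vc=[28]
#4 0x1c→b7/s3 L1-HIT; vc=[28]
#5 0x1d→b7/s3 L1-HIT; vc=[28]
#6 0x71→b28/s0 VC-HIT; vc=[20]
#7 0x1e→b7/s3 L1-HIT; vc=[20]
#8 0x71→b28/s0 L1-HIT; vc=[20]
#9 0x1e→b7/s3 L1-HIT; vc=[20]
#10 0x53→b20/s0 VC-HIT; vc=[28]
#11 0x51→b20/s0 L1-HIT; vc=[28]
#12 0x1c→b7/s3 L1-HIT; vc=[28]
#13 0x1c→b7/s3 L1-HIT; vc=[28]

MISSES = 3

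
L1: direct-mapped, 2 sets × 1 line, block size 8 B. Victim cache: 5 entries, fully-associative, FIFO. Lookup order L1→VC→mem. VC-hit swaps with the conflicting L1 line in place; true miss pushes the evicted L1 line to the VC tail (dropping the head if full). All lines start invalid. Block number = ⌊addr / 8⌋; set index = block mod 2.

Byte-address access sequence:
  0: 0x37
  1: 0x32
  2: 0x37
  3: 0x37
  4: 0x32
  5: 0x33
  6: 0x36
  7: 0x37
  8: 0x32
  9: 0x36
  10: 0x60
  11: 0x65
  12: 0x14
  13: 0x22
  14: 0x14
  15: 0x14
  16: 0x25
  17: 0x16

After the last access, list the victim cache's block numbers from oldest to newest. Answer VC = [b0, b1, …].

VC = [6, 12, 4]

  [0] addr=0x37 blk=6 s=0: MISS | VC []
  [1] addr=0x32 blk=6 s=0: L1-HIT | VC []
  [2] addr=0x37 blk=6 s=0: L1-HIT | VC []
  [3] addr=0x37 blk=6 s=0: L1-HIT | VC []
  [4] addr=0x32 blk=6 s=0: L1-HIT | VC []
  [5] addr=0x33 blk=6 s=0: L1-HIT | VC []
  [6] addr=0x36 blk=6 s=0: L1-HIT | VC []
  [7] addr=0x37 blk=6 s=0: L1-HIT | VC []
  [8] addr=0x32 blk=6 s=0: L1-HIT | VC []
  [9] addr=0x36 blk=6 s=0: L1-HIT | VC []
  [10] addr=0x60 blk=12 s=0: MISS | VC [6]
  [11] addr=0x65 blk=12 s=0: L1-HIT | VC [6]
  [12] addr=0x14 blk=2 s=0: MISS | VC [6, 12]
  [13] addr=0x22 blk=4 s=0: MISS | VC [6, 12, 2]
  [14] addr=0x14 blk=2 s=0: VC-HIT | VC [6, 12, 4]
  [15] addr=0x14 blk=2 s=0: L1-HIT | VC [6, 12, 4]
  [16] addr=0x25 blk=4 s=0: VC-HIT | VC [6, 12, 2]
  [17] addr=0x16 blk=2 s=0: VC-HIT | VC [6, 12, 4]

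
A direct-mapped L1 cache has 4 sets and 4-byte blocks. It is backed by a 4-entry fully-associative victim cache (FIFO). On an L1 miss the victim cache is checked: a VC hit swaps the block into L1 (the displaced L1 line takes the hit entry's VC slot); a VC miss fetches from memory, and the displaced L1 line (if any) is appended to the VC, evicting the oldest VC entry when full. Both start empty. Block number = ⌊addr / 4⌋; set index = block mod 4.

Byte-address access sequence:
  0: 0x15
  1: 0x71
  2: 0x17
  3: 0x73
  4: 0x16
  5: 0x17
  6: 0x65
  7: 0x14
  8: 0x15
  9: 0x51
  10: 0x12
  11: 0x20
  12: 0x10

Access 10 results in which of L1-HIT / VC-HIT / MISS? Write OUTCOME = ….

#0 0x15→b5/s1 MISS; vc=[]
#1 0x71→b28/s0 MISS; vc=[]
#2 0x17→b5/s1 L1-HIT; vc=[]
#3 0x73→b28/s0 L1-HIT; vc=[]
#4 0x16→b5/s1 L1-HIT; vc=[]
#5 0x17→b5/s1 L1-HIT; vc=[]
#6 0x65→b25/s1 MISS; vc=[5]
#7 0x14→b5/s1 VC-HIT; vc=[25]
#8 0x15→b5/s1 L1-HIT; vc=[25]
#9 0x51→b20/s0 MISS; vc=[25,28]
#10 0x12→b4/s0 MISS; vc=[25,28,20]
#11 0x20→b8/s0 MISS; vc=[25,28,20,4]
#12 0x10→b4/s0 VC-HIT; vc=[25,28,20,8]

OUTCOME = MISS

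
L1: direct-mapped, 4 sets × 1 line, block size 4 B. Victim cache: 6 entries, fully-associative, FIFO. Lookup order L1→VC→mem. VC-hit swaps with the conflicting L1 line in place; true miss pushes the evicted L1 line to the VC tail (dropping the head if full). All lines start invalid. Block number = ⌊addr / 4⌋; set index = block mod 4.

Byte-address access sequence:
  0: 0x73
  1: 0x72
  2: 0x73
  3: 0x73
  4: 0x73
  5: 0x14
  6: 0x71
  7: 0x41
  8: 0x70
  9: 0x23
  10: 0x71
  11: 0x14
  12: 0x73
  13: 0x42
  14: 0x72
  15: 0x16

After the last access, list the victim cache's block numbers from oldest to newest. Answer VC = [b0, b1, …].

  [0] addr=0x73 blk=28 s=0: MISS | VC []
  [1] addr=0x72 blk=28 s=0: L1-HIT | VC []
  [2] addr=0x73 blk=28 s=0: L1-HIT | VC []
  [3] addr=0x73 blk=28 s=0: L1-HIT | VC []
  [4] addr=0x73 blk=28 s=0: L1-HIT | VC []
  [5] addr=0x14 blk=5 s=1: MISS | VC []
  [6] addr=0x71 blk=28 s=0: L1-HIT | VC []
  [7] addr=0x41 blk=16 s=0: MISS | VC [28]
  [8] addr=0x70 blk=28 s=0: VC-HIT | VC [16]
  [9] addr=0x23 blk=8 s=0: MISS | VC [16, 28]
  [10] addr=0x71 blk=28 s=0: VC-HIT | VC [16, 8]
  [11] addr=0x14 blk=5 s=1: L1-HIT | VC [16, 8]
  [12] addr=0x73 blk=28 s=0: L1-HIT | VC [16, 8]
  [13] addr=0x42 blk=16 s=0: VC-HIT | VC [28, 8]
  [14] addr=0x72 blk=28 s=0: VC-HIT | VC [16, 8]
  [15] addr=0x16 blk=5 s=1: L1-HIT | VC [16, 8]

VC = [16, 8]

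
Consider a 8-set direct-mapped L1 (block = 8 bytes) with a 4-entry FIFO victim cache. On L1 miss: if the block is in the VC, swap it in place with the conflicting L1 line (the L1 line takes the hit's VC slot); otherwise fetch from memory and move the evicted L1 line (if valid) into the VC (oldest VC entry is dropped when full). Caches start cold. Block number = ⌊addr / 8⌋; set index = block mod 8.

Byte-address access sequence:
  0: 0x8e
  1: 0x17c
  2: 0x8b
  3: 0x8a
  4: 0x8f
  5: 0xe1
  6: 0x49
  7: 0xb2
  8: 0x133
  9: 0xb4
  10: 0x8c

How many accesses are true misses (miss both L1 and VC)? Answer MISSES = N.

  [0] addr=0x8e blk=17 s=1: MISS | VC []
  [1] addr=0x17c blk=47 s=7: MISS | VC []
  [2] addr=0x8b blk=17 s=1: L1-HIT | VC []
  [3] addr=0x8a blk=17 s=1: L1-HIT | VC []
  [4] addr=0x8f blk=17 s=1: L1-HIT | VC []
  [5] addr=0xe1 blk=28 s=4: MISS | VC []
  [6] addr=0x49 blk=9 s=1: MISS | VC [17]
  [7] addr=0xb2 blk=22 s=6: MISS | VC [17]
  [8] addr=0x133 blk=38 s=6: MISS | VC [17, 22]
  [9] addr=0xb4 blk=22 s=6: VC-HIT | VC [17, 38]
  [10] addr=0x8c blk=17 s=1: VC-HIT | VC [9, 38]

MISSES = 6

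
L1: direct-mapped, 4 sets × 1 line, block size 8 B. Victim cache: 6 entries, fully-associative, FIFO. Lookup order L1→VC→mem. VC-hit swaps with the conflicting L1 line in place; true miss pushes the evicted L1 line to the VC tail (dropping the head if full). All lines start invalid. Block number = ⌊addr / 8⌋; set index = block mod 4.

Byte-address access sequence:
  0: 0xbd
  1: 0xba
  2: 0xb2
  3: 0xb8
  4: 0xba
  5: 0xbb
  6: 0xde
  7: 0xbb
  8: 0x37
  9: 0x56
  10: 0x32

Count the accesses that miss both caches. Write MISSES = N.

#0 0xbd→b23/s3 MISS; vc=[]
#1 0xba→b23/s3 L1-HIT; vc=[]
#2 0xb2→b22/s2 MISS; vc=[]
#3 0xb8→b23/s3 L1-HIT; vc=[]
#4 0xba→b23/s3 L1-HIT; vc=[]
#5 0xbb→b23/s3 L1-HIT; vc=[]
#6 0xde→b27/s3 MISS; vc=[23]
#7 0xbb→b23/s3 VC-HIT; vc=[27]
#8 0x37→b6/s2 MISS; vc=[27,22]
#9 0x56→b10/s2 MISS; vc=[27,22,6]
#10 0x32→b6/s2 VC-HIT; vc=[27,22,10]

MISSES = 5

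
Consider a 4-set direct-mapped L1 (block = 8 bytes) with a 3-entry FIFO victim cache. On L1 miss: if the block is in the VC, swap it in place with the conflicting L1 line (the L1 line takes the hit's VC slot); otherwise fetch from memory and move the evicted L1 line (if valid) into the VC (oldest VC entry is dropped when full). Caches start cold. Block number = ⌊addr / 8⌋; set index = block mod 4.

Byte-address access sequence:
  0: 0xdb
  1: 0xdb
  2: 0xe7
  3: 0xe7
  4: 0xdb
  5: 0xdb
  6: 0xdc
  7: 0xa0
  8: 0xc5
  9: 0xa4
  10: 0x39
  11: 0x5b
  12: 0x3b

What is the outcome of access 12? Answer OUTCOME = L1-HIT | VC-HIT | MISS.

#0 0xdb→b27/s3 MISS; vc=[]
#1 0xdb→b27/s3 L1-HIT; vc=[]
#2 0xe7→b28/s0 MISS; vc=[]
#3 0xe7→b28/s0 L1-HIT; vc=[]
#4 0xdb→b27/s3 L1-HIT; vc=[]
#5 0xdb→b27/s3 L1-HIT; vc=[]
#6 0xdc→b27/s3 L1-HIT; vc=[]
#7 0xa0→b20/s0 MISS; vc=[28]
#8 0xc5→b24/s0 MISS; vc=[28,20]
#9 0xa4→b20/s0 VC-HIT; vc=[28,24]
#10 0x39→b7/s3 MISS; vc=[28,24,27]
#11 0x5b→b11/s3 MISS; vc=[24,27,7]
#12 0x3b→b7/s3 VC-HIT; vc=[24,27,11]

OUTCOME = VC-HIT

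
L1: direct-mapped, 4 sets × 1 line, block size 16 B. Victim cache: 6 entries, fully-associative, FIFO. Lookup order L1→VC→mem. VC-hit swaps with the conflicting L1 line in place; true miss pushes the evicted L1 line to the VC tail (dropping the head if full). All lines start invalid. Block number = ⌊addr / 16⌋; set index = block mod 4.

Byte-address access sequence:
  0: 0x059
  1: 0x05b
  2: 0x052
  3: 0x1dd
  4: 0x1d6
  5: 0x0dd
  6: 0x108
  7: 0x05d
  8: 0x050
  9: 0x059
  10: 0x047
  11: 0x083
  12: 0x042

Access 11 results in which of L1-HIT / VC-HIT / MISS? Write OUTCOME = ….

0: 0x59 (blk 5, set 1) → MISS  vc=[]
1: 0x5b (blk 5, set 1) → L1-HIT  vc=[]
2: 0x52 (blk 5, set 1) → L1-HIT  vc=[]
3: 0x1dd (blk 29, set 1) → MISS  vc=[5]
4: 0x1d6 (blk 29, set 1) → L1-HIT  vc=[5]
5: 0xdd (blk 13, set 1) → MISS  vc=[5, 29]
6: 0x108 (blk 16, set 0) → MISS  vc=[5, 29]
7: 0x5d (blk 5, set 1) → VC-HIT  vc=[13, 29]
8: 0x50 (blk 5, set 1) → L1-HIT  vc=[13, 29]
9: 0x59 (blk 5, set 1) → L1-HIT  vc=[13, 29]
10: 0x47 (blk 4, set 0) → MISS  vc=[13, 29, 16]
11: 0x83 (blk 8, set 0) → MISS  vc=[13, 29, 16, 4]
12: 0x42 (blk 4, set 0) → VC-HIT  vc=[13, 29, 16, 8]

OUTCOME = MISS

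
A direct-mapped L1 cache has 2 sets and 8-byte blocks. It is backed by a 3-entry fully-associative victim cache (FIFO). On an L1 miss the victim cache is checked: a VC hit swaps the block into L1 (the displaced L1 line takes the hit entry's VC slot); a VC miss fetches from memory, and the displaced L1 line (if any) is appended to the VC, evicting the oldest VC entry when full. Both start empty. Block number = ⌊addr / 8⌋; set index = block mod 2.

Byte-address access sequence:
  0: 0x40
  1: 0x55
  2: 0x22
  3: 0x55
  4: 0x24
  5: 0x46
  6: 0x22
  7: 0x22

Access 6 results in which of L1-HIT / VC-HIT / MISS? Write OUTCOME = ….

OUTCOME = VC-HIT

  [0] addr=0x40 blk=8 s=0: MISS | VC []
  [1] addr=0x55 blk=10 s=0: MISS | VC [8]
  [2] addr=0x22 blk=4 s=0: MISS | VC [8, 10]
  [3] addr=0x55 blk=10 s=0: VC-HIT | VC [8, 4]
  [4] addr=0x24 blk=4 s=0: VC-HIT | VC [8, 10]
  [5] addr=0x46 blk=8 s=0: VC-HIT | VC [4, 10]
  [6] addr=0x22 blk=4 s=0: VC-HIT | VC [8, 10]
  [7] addr=0x22 blk=4 s=0: L1-HIT | VC [8, 10]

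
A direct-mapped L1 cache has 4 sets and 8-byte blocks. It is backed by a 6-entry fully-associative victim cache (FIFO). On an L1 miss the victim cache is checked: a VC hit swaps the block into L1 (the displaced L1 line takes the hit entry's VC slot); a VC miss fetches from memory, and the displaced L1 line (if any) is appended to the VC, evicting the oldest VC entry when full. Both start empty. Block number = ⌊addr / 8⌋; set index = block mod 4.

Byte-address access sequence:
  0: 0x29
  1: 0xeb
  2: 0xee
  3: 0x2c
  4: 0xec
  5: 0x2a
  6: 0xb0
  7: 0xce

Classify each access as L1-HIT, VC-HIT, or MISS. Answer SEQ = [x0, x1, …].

0: 0x29 (blk 5, set 1) → MISS  vc=[]
1: 0xeb (blk 29, set 1) → MISS  vc=[5]
2: 0xee (blk 29, set 1) → L1-HIT  vc=[5]
3: 0x2c (blk 5, set 1) → VC-HIT  vc=[29]
4: 0xec (blk 29, set 1) → VC-HIT  vc=[5]
5: 0x2a (blk 5, set 1) → VC-HIT  vc=[29]
6: 0xb0 (blk 22, set 2) → MISS  vc=[29]
7: 0xce (blk 25, set 1) → MISS  vc=[29, 5]

SEQ = [MISS, MISS, L1-HIT, VC-HIT, VC-HIT, VC-HIT, MISS, MISS]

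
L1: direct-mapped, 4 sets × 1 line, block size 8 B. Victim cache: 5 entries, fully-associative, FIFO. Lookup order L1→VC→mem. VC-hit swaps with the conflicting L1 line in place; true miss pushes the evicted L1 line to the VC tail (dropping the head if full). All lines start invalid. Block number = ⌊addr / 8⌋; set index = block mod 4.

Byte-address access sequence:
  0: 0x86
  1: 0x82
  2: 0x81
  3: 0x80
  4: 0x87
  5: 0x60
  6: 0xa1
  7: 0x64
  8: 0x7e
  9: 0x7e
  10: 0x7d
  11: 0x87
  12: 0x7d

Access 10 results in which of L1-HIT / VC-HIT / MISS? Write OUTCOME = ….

OUTCOME = L1-HIT

#0 0x86→b16/s0 MISS; vc=[]
#1 0x82→b16/s0 L1-HIT; vc=[]
#2 0x81→b16/s0 L1-HIT; vc=[]
#3 0x80→b16/s0 L1-HIT; vc=[]
#4 0x87→b16/s0 L1-HIT; vc=[]
#5 0x60→b12/s0 MISS; vc=[16]
#6 0xa1→b20/s0 MISS; vc=[16,12]
#7 0x64→b12/s0 VC-HIT; vc=[16,20]
#8 0x7e→b15/s3 MISS; vc=[16,20]
#9 0x7e→b15/s3 L1-HIT; vc=[16,20]
#10 0x7d→b15/s3 L1-HIT; vc=[16,20]
#11 0x87→b16/s0 VC-HIT; vc=[12,20]
#12 0x7d→b15/s3 L1-HIT; vc=[12,20]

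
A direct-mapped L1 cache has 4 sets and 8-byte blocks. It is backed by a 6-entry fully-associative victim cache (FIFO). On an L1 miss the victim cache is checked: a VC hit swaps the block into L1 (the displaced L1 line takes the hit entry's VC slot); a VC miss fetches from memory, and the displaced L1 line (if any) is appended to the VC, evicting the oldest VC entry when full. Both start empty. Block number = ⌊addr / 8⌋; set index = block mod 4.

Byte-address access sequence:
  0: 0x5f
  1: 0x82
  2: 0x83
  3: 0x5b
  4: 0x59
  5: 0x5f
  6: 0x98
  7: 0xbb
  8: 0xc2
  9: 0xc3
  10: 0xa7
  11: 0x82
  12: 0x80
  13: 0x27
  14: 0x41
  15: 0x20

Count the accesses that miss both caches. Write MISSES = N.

MISSES = 8

  [0] addr=0x5f blk=11 s=3: MISS | VC []
  [1] addr=0x82 blk=16 s=0: MISS | VC []
  [2] addr=0x83 blk=16 s=0: L1-HIT | VC []
  [3] addr=0x5b blk=11 s=3: L1-HIT | VC []
  [4] addr=0x59 blk=11 s=3: L1-HIT | VC []
  [5] addr=0x5f blk=11 s=3: L1-HIT | VC []
  [6] addr=0x98 blk=19 s=3: MISS | VC [11]
  [7] addr=0xbb blk=23 s=3: MISS | VC [11, 19]
  [8] addr=0xc2 blk=24 s=0: MISS | VC [11, 19, 16]
  [9] addr=0xc3 blk=24 s=0: L1-HIT | VC [11, 19, 16]
  [10] addr=0xa7 blk=20 s=0: MISS | VC [11, 19, 16, 24]
  [11] addr=0x82 blk=16 s=0: VC-HIT | VC [11, 19, 20, 24]
  [12] addr=0x80 blk=16 s=0: L1-HIT | VC [11, 19, 20, 24]
  [13] addr=0x27 blk=4 s=0: MISS | VC [11, 19, 20, 24, 16]
  [14] addr=0x41 blk=8 s=0: MISS | VC [11, 19, 20, 24, 16, 4]
  [15] addr=0x20 blk=4 s=0: VC-HIT | VC [11, 19, 20, 24, 16, 8]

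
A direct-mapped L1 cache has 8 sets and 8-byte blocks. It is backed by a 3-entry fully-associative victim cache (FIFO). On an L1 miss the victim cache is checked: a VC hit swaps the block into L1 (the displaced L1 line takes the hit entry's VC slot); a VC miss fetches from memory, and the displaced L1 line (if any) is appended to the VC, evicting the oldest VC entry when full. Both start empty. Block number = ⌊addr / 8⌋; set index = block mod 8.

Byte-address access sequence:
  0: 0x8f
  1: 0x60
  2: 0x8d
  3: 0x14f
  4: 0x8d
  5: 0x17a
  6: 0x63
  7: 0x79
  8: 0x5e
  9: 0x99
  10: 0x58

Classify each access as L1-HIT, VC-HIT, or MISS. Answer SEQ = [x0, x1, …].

0: 0x8f (blk 17, set 1) → MISS  vc=[]
1: 0x60 (blk 12, set 4) → MISS  vc=[]
2: 0x8d (blk 17, set 1) → L1-HIT  vc=[]
3: 0x14f (blk 41, set 1) → MISS  vc=[17]
4: 0x8d (blk 17, set 1) → VC-HIT  vc=[41]
5: 0x17a (blk 47, set 7) → MISS  vc=[41]
6: 0x63 (blk 12, set 4) → L1-HIT  vc=[41]
7: 0x79 (blk 15, set 7) → MISS  vc=[41, 47]
8: 0x5e (blk 11, set 3) → MISS  vc=[41, 47]
9: 0x99 (blk 19, set 3) → MISS  vc=[41, 47, 11]
10: 0x58 (blk 11, set 3) → VC-HIT  vc=[41, 47, 19]

SEQ = [MISS, MISS, L1-HIT, MISS, VC-HIT, MISS, L1-HIT, MISS, MISS, MISS, VC-HIT]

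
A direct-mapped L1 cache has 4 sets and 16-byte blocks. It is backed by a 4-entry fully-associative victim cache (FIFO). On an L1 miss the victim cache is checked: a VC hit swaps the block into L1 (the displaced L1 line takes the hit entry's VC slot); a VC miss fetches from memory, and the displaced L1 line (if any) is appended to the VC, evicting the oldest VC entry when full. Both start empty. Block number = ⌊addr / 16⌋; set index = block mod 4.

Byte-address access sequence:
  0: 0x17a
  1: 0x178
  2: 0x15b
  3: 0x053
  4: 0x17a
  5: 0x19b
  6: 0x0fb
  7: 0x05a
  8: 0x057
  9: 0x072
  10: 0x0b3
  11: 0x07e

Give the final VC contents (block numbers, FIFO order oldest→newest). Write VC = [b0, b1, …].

0: 0x17a (blk 23, set 3) → MISS  vc=[]
1: 0x178 (blk 23, set 3) → L1-HIT  vc=[]
2: 0x15b (blk 21, set 1) → MISS  vc=[]
3: 0x53 (blk 5, set 1) → MISS  vc=[21]
4: 0x17a (blk 23, set 3) → L1-HIT  vc=[21]
5: 0x19b (blk 25, set 1) → MISS  vc=[21, 5]
6: 0xfb (blk 15, set 3) → MISS  vc=[21, 5, 23]
7: 0x5a (blk 5, set 1) → VC-HIT  vc=[21, 25, 23]
8: 0x57 (blk 5, set 1) → L1-HIT  vc=[21, 25, 23]
9: 0x72 (blk 7, set 3) → MISS  vc=[21, 25, 23, 15]
10: 0xb3 (blk 11, set 3) → MISS  vc=[25, 23, 15, 7]
11: 0x7e (blk 7, set 3) → VC-HIT  vc=[25, 23, 15, 11]

VC = [25, 23, 15, 11]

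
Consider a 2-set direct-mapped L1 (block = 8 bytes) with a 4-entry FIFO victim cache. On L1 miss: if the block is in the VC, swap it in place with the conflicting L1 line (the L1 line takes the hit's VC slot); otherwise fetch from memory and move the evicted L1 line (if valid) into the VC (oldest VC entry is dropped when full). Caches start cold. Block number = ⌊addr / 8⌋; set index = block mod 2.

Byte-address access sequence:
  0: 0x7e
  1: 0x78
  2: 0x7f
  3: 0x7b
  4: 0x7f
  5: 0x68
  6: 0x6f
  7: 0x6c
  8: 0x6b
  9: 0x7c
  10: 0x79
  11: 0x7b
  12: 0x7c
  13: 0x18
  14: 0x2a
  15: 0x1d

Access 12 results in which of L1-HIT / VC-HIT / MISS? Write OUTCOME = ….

  [0] addr=0x7e blk=15 s=1: MISS | VC []
  [1] addr=0x78 blk=15 s=1: L1-HIT | VC []
  [2] addr=0x7f blk=15 s=1: L1-HIT | VC []
  [3] addr=0x7b blk=15 s=1: L1-HIT | VC []
  [4] addr=0x7f blk=15 s=1: L1-HIT | VC []
  [5] addr=0x68 blk=13 s=1: MISS | VC [15]
  [6] addr=0x6f blk=13 s=1: L1-HIT | VC [15]
  [7] addr=0x6c blk=13 s=1: L1-HIT | VC [15]
  [8] addr=0x6b blk=13 s=1: L1-HIT | VC [15]
  [9] addr=0x7c blk=15 s=1: VC-HIT | VC [13]
  [10] addr=0x79 blk=15 s=1: L1-HIT | VC [13]
  [11] addr=0x7b blk=15 s=1: L1-HIT | VC [13]
  [12] addr=0x7c blk=15 s=1: L1-HIT | VC [13]
  [13] addr=0x18 blk=3 s=1: MISS | VC [13, 15]
  [14] addr=0x2a blk=5 s=1: MISS | VC [13, 15, 3]
  [15] addr=0x1d blk=3 s=1: VC-HIT | VC [13, 15, 5]

OUTCOME = L1-HIT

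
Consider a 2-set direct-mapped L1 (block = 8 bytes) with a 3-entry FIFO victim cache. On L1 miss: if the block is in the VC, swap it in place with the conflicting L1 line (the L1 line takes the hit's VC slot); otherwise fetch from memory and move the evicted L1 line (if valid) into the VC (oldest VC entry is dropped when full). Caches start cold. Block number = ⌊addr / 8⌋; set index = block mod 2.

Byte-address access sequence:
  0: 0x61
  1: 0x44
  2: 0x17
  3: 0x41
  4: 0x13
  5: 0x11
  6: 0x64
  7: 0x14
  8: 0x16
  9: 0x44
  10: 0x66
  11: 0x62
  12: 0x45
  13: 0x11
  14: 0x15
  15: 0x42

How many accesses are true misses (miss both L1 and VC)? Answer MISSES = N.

0: 0x61 (blk 12, set 0) → MISS  vc=[]
1: 0x44 (blk 8, set 0) → MISS  vc=[12]
2: 0x17 (blk 2, set 0) → MISS  vc=[12, 8]
3: 0x41 (blk 8, set 0) → VC-HIT  vc=[12, 2]
4: 0x13 (blk 2, set 0) → VC-HIT  vc=[12, 8]
5: 0x11 (blk 2, set 0) → L1-HIT  vc=[12, 8]
6: 0x64 (blk 12, set 0) → VC-HIT  vc=[2, 8]
7: 0x14 (blk 2, set 0) → VC-HIT  vc=[12, 8]
8: 0x16 (blk 2, set 0) → L1-HIT  vc=[12, 8]
9: 0x44 (blk 8, set 0) → VC-HIT  vc=[12, 2]
10: 0x66 (blk 12, set 0) → VC-HIT  vc=[8, 2]
11: 0x62 (blk 12, set 0) → L1-HIT  vc=[8, 2]
12: 0x45 (blk 8, set 0) → VC-HIT  vc=[12, 2]
13: 0x11 (blk 2, set 0) → VC-HIT  vc=[12, 8]
14: 0x15 (blk 2, set 0) → L1-HIT  vc=[12, 8]
15: 0x42 (blk 8, set 0) → VC-HIT  vc=[12, 2]

MISSES = 3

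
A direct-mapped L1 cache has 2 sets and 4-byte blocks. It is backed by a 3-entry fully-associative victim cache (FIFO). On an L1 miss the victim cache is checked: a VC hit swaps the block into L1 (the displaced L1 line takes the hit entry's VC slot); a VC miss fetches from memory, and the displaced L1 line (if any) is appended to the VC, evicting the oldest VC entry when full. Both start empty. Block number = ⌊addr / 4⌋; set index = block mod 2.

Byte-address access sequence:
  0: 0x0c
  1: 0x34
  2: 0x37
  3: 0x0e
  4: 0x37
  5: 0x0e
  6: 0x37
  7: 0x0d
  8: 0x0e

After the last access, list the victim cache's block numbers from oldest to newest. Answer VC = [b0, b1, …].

#0 0xc→b3/s1 MISS; vc=[]
#1 0x34→b13/s1 MISS; vc=[3]
#2 0x37→b13/s1 L1-HIT; vc=[3]
#3 0xe→b3/s1 VC-HIT; vc=[13]
#4 0x37→b13/s1 VC-HIT; vc=[3]
#5 0xe→b3/s1 VC-HIT; vc=[13]
#6 0x37→b13/s1 VC-HIT; vc=[3]
#7 0xd→b3/s1 VC-HIT; vc=[13]
#8 0xe→b3/s1 L1-HIT; vc=[13]

VC = [13]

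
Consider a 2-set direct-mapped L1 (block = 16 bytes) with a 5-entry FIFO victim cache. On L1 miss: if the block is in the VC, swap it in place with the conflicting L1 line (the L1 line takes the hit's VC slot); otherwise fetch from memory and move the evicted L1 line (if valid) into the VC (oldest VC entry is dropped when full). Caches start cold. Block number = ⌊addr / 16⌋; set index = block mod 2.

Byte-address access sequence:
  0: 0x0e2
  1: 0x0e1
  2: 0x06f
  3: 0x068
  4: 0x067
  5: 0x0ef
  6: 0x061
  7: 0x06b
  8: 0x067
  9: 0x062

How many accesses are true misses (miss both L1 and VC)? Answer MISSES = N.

  [0] addr=0xe2 blk=14 s=0: MISS | VC []
  [1] addr=0xe1 blk=14 s=0: L1-HIT | VC []
  [2] addr=0x6f blk=6 s=0: MISS | VC [14]
  [3] addr=0x68 blk=6 s=0: L1-HIT | VC [14]
  [4] addr=0x67 blk=6 s=0: L1-HIT | VC [14]
  [5] addr=0xef blk=14 s=0: VC-HIT | VC [6]
  [6] addr=0x61 blk=6 s=0: VC-HIT | VC [14]
  [7] addr=0x6b blk=6 s=0: L1-HIT | VC [14]
  [8] addr=0x67 blk=6 s=0: L1-HIT | VC [14]
  [9] addr=0x62 blk=6 s=0: L1-HIT | VC [14]

MISSES = 2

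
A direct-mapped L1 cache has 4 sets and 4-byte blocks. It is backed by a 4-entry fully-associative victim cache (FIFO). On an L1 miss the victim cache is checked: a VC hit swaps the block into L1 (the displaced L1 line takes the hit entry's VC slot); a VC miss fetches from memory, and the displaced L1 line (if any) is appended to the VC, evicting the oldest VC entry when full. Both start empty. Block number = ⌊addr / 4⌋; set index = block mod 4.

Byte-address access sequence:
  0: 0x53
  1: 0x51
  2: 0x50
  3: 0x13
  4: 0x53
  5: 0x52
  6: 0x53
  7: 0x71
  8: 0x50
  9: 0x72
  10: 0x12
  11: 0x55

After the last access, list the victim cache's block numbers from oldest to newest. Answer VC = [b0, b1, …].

#0 0x53→b20/s0 MISS; vc=[]
#1 0x51→b20/s0 L1-HIT; vc=[]
#2 0x50→b20/s0 L1-HIT; vc=[]
#3 0x13→b4/s0 MISS; vc=[20]
#4 0x53→b20/s0 VC-HIT; vc=[4]
#5 0x52→b20/s0 L1-HIT; vc=[4]
#6 0x53→b20/s0 L1-HIT; vc=[4]
#7 0x71→b28/s0 MISS; vc=[4,20]
#8 0x50→b20/s0 VC-HIT; vc=[4,28]
#9 0x72→b28/s0 VC-HIT; vc=[4,20]
#10 0x12→b4/s0 VC-HIT; vc=[28,20]
#11 0x55→b21/s1 MISS; vc=[28,20]

VC = [28, 20]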